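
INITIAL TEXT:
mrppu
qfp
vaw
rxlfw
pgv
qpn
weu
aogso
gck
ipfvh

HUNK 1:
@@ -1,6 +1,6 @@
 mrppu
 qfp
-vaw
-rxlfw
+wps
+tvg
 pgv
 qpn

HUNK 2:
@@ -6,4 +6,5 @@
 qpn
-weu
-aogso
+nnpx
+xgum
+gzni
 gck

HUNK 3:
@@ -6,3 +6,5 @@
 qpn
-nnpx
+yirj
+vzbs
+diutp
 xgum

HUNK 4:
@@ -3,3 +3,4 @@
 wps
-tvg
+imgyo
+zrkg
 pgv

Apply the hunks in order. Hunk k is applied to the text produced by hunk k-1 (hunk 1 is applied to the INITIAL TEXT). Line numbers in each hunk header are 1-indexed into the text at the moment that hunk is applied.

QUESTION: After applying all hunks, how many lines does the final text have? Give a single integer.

Hunk 1: at line 1 remove [vaw,rxlfw] add [wps,tvg] -> 10 lines: mrppu qfp wps tvg pgv qpn weu aogso gck ipfvh
Hunk 2: at line 6 remove [weu,aogso] add [nnpx,xgum,gzni] -> 11 lines: mrppu qfp wps tvg pgv qpn nnpx xgum gzni gck ipfvh
Hunk 3: at line 6 remove [nnpx] add [yirj,vzbs,diutp] -> 13 lines: mrppu qfp wps tvg pgv qpn yirj vzbs diutp xgum gzni gck ipfvh
Hunk 4: at line 3 remove [tvg] add [imgyo,zrkg] -> 14 lines: mrppu qfp wps imgyo zrkg pgv qpn yirj vzbs diutp xgum gzni gck ipfvh
Final line count: 14

Answer: 14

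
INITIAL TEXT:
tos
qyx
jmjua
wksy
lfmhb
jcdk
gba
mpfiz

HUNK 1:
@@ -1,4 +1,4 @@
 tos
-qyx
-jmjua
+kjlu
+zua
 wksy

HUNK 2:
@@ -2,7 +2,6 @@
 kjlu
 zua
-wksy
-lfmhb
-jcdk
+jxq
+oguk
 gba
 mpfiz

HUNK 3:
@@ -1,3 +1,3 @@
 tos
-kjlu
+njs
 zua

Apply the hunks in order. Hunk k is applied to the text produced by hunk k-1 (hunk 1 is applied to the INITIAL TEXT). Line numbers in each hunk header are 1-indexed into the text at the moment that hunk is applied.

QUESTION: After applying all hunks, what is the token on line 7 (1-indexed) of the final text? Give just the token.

Hunk 1: at line 1 remove [qyx,jmjua] add [kjlu,zua] -> 8 lines: tos kjlu zua wksy lfmhb jcdk gba mpfiz
Hunk 2: at line 2 remove [wksy,lfmhb,jcdk] add [jxq,oguk] -> 7 lines: tos kjlu zua jxq oguk gba mpfiz
Hunk 3: at line 1 remove [kjlu] add [njs] -> 7 lines: tos njs zua jxq oguk gba mpfiz
Final line 7: mpfiz

Answer: mpfiz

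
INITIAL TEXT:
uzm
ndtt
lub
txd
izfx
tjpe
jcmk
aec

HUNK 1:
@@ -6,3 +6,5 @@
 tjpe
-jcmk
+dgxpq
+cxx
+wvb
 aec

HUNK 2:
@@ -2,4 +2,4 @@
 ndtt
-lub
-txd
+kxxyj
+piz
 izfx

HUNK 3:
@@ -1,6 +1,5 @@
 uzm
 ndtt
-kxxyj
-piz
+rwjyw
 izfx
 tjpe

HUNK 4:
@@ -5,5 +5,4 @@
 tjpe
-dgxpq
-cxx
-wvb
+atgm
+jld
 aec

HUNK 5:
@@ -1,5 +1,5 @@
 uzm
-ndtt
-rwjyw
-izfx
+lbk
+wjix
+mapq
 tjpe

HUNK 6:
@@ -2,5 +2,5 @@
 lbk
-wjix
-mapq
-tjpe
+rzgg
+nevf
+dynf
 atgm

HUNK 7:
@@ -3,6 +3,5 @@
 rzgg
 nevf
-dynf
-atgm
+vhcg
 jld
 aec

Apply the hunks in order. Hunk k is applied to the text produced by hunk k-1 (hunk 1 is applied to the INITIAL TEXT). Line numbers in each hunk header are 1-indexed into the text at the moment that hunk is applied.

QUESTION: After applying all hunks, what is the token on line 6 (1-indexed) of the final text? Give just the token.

Hunk 1: at line 6 remove [jcmk] add [dgxpq,cxx,wvb] -> 10 lines: uzm ndtt lub txd izfx tjpe dgxpq cxx wvb aec
Hunk 2: at line 2 remove [lub,txd] add [kxxyj,piz] -> 10 lines: uzm ndtt kxxyj piz izfx tjpe dgxpq cxx wvb aec
Hunk 3: at line 1 remove [kxxyj,piz] add [rwjyw] -> 9 lines: uzm ndtt rwjyw izfx tjpe dgxpq cxx wvb aec
Hunk 4: at line 5 remove [dgxpq,cxx,wvb] add [atgm,jld] -> 8 lines: uzm ndtt rwjyw izfx tjpe atgm jld aec
Hunk 5: at line 1 remove [ndtt,rwjyw,izfx] add [lbk,wjix,mapq] -> 8 lines: uzm lbk wjix mapq tjpe atgm jld aec
Hunk 6: at line 2 remove [wjix,mapq,tjpe] add [rzgg,nevf,dynf] -> 8 lines: uzm lbk rzgg nevf dynf atgm jld aec
Hunk 7: at line 3 remove [dynf,atgm] add [vhcg] -> 7 lines: uzm lbk rzgg nevf vhcg jld aec
Final line 6: jld

Answer: jld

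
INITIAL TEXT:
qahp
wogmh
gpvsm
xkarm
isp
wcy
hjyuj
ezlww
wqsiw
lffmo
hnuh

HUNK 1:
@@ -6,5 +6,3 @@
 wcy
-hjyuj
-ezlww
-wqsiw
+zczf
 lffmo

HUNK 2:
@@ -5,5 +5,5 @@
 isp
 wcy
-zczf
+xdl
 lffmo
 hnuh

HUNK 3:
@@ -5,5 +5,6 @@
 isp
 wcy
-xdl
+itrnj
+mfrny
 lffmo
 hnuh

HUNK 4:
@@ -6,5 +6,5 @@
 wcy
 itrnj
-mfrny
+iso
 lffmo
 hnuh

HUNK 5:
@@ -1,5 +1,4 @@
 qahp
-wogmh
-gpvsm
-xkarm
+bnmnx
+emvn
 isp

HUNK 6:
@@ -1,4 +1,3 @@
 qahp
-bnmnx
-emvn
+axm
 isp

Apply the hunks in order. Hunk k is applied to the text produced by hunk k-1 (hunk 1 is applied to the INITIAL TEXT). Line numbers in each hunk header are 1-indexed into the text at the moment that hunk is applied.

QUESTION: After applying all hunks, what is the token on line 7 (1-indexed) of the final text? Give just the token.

Hunk 1: at line 6 remove [hjyuj,ezlww,wqsiw] add [zczf] -> 9 lines: qahp wogmh gpvsm xkarm isp wcy zczf lffmo hnuh
Hunk 2: at line 5 remove [zczf] add [xdl] -> 9 lines: qahp wogmh gpvsm xkarm isp wcy xdl lffmo hnuh
Hunk 3: at line 5 remove [xdl] add [itrnj,mfrny] -> 10 lines: qahp wogmh gpvsm xkarm isp wcy itrnj mfrny lffmo hnuh
Hunk 4: at line 6 remove [mfrny] add [iso] -> 10 lines: qahp wogmh gpvsm xkarm isp wcy itrnj iso lffmo hnuh
Hunk 5: at line 1 remove [wogmh,gpvsm,xkarm] add [bnmnx,emvn] -> 9 lines: qahp bnmnx emvn isp wcy itrnj iso lffmo hnuh
Hunk 6: at line 1 remove [bnmnx,emvn] add [axm] -> 8 lines: qahp axm isp wcy itrnj iso lffmo hnuh
Final line 7: lffmo

Answer: lffmo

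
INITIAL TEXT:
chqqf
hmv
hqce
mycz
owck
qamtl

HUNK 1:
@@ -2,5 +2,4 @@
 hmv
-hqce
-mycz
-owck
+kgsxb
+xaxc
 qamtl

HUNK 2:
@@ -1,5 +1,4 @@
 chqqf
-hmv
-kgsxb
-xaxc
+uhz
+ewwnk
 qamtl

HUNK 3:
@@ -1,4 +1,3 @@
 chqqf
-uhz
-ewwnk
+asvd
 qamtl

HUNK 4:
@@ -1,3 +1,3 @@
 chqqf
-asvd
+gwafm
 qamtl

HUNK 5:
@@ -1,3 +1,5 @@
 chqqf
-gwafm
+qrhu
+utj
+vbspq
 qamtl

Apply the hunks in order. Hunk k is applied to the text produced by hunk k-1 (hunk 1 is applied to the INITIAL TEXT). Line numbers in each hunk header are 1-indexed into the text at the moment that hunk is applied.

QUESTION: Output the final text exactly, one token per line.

Hunk 1: at line 2 remove [hqce,mycz,owck] add [kgsxb,xaxc] -> 5 lines: chqqf hmv kgsxb xaxc qamtl
Hunk 2: at line 1 remove [hmv,kgsxb,xaxc] add [uhz,ewwnk] -> 4 lines: chqqf uhz ewwnk qamtl
Hunk 3: at line 1 remove [uhz,ewwnk] add [asvd] -> 3 lines: chqqf asvd qamtl
Hunk 4: at line 1 remove [asvd] add [gwafm] -> 3 lines: chqqf gwafm qamtl
Hunk 5: at line 1 remove [gwafm] add [qrhu,utj,vbspq] -> 5 lines: chqqf qrhu utj vbspq qamtl

Answer: chqqf
qrhu
utj
vbspq
qamtl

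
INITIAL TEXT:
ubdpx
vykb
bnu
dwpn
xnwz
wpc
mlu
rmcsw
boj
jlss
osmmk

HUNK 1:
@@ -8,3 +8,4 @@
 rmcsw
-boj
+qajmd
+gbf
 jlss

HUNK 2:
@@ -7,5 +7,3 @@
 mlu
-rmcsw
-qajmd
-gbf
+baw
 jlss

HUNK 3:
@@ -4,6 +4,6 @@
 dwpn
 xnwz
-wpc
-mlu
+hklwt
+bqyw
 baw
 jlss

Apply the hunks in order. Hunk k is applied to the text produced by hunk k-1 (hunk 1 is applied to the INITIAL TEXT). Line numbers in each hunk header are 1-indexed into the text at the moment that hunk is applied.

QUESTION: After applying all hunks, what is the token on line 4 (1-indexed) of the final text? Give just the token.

Answer: dwpn

Derivation:
Hunk 1: at line 8 remove [boj] add [qajmd,gbf] -> 12 lines: ubdpx vykb bnu dwpn xnwz wpc mlu rmcsw qajmd gbf jlss osmmk
Hunk 2: at line 7 remove [rmcsw,qajmd,gbf] add [baw] -> 10 lines: ubdpx vykb bnu dwpn xnwz wpc mlu baw jlss osmmk
Hunk 3: at line 4 remove [wpc,mlu] add [hklwt,bqyw] -> 10 lines: ubdpx vykb bnu dwpn xnwz hklwt bqyw baw jlss osmmk
Final line 4: dwpn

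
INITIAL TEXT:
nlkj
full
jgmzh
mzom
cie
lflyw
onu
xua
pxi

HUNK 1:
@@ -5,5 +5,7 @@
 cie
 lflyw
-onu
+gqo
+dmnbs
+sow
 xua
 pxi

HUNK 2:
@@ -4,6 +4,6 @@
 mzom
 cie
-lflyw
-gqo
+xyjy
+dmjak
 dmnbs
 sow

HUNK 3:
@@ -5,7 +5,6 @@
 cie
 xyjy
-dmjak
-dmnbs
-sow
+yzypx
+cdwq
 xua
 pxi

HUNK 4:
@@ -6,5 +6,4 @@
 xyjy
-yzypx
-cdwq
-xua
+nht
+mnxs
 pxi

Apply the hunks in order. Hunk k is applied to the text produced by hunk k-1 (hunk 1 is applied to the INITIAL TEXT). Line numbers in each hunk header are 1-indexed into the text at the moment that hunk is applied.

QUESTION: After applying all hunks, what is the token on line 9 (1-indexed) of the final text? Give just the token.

Answer: pxi

Derivation:
Hunk 1: at line 5 remove [onu] add [gqo,dmnbs,sow] -> 11 lines: nlkj full jgmzh mzom cie lflyw gqo dmnbs sow xua pxi
Hunk 2: at line 4 remove [lflyw,gqo] add [xyjy,dmjak] -> 11 lines: nlkj full jgmzh mzom cie xyjy dmjak dmnbs sow xua pxi
Hunk 3: at line 5 remove [dmjak,dmnbs,sow] add [yzypx,cdwq] -> 10 lines: nlkj full jgmzh mzom cie xyjy yzypx cdwq xua pxi
Hunk 4: at line 6 remove [yzypx,cdwq,xua] add [nht,mnxs] -> 9 lines: nlkj full jgmzh mzom cie xyjy nht mnxs pxi
Final line 9: pxi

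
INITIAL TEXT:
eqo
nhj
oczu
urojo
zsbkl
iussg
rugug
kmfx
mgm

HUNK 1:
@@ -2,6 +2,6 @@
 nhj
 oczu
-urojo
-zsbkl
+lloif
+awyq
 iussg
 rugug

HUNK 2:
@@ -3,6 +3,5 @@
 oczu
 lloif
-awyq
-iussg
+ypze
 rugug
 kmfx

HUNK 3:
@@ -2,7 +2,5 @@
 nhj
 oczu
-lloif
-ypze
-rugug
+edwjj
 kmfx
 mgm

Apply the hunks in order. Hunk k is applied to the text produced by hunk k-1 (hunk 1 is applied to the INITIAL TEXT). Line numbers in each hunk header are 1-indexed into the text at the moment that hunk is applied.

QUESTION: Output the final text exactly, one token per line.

Answer: eqo
nhj
oczu
edwjj
kmfx
mgm

Derivation:
Hunk 1: at line 2 remove [urojo,zsbkl] add [lloif,awyq] -> 9 lines: eqo nhj oczu lloif awyq iussg rugug kmfx mgm
Hunk 2: at line 3 remove [awyq,iussg] add [ypze] -> 8 lines: eqo nhj oczu lloif ypze rugug kmfx mgm
Hunk 3: at line 2 remove [lloif,ypze,rugug] add [edwjj] -> 6 lines: eqo nhj oczu edwjj kmfx mgm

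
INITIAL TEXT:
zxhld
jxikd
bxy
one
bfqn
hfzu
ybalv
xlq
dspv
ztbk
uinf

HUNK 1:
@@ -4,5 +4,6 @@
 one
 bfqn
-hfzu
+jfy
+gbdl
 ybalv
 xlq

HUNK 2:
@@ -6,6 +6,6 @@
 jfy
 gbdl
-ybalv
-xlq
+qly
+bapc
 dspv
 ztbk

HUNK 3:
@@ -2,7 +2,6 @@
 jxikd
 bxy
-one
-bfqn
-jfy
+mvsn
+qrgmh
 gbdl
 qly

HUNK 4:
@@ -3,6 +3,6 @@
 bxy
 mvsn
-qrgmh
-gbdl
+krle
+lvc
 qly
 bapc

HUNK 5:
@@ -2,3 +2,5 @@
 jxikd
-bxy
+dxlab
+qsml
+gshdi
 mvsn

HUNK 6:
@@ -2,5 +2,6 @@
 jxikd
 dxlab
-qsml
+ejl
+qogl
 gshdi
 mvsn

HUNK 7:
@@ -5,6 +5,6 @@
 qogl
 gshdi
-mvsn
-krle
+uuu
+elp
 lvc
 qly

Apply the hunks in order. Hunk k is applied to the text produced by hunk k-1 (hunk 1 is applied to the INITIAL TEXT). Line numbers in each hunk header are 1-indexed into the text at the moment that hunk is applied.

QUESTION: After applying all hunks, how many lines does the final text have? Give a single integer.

Answer: 14

Derivation:
Hunk 1: at line 4 remove [hfzu] add [jfy,gbdl] -> 12 lines: zxhld jxikd bxy one bfqn jfy gbdl ybalv xlq dspv ztbk uinf
Hunk 2: at line 6 remove [ybalv,xlq] add [qly,bapc] -> 12 lines: zxhld jxikd bxy one bfqn jfy gbdl qly bapc dspv ztbk uinf
Hunk 3: at line 2 remove [one,bfqn,jfy] add [mvsn,qrgmh] -> 11 lines: zxhld jxikd bxy mvsn qrgmh gbdl qly bapc dspv ztbk uinf
Hunk 4: at line 3 remove [qrgmh,gbdl] add [krle,lvc] -> 11 lines: zxhld jxikd bxy mvsn krle lvc qly bapc dspv ztbk uinf
Hunk 5: at line 2 remove [bxy] add [dxlab,qsml,gshdi] -> 13 lines: zxhld jxikd dxlab qsml gshdi mvsn krle lvc qly bapc dspv ztbk uinf
Hunk 6: at line 2 remove [qsml] add [ejl,qogl] -> 14 lines: zxhld jxikd dxlab ejl qogl gshdi mvsn krle lvc qly bapc dspv ztbk uinf
Hunk 7: at line 5 remove [mvsn,krle] add [uuu,elp] -> 14 lines: zxhld jxikd dxlab ejl qogl gshdi uuu elp lvc qly bapc dspv ztbk uinf
Final line count: 14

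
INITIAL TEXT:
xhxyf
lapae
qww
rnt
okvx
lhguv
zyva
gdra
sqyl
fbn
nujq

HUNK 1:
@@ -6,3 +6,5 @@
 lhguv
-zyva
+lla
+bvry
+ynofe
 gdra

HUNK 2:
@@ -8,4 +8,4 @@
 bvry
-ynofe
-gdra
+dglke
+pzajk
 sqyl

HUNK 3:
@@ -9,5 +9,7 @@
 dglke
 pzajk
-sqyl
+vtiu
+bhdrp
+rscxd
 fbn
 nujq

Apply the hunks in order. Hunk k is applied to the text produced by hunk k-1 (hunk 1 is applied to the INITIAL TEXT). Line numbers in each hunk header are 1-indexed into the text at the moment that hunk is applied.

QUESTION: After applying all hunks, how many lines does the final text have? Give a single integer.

Answer: 15

Derivation:
Hunk 1: at line 6 remove [zyva] add [lla,bvry,ynofe] -> 13 lines: xhxyf lapae qww rnt okvx lhguv lla bvry ynofe gdra sqyl fbn nujq
Hunk 2: at line 8 remove [ynofe,gdra] add [dglke,pzajk] -> 13 lines: xhxyf lapae qww rnt okvx lhguv lla bvry dglke pzajk sqyl fbn nujq
Hunk 3: at line 9 remove [sqyl] add [vtiu,bhdrp,rscxd] -> 15 lines: xhxyf lapae qww rnt okvx lhguv lla bvry dglke pzajk vtiu bhdrp rscxd fbn nujq
Final line count: 15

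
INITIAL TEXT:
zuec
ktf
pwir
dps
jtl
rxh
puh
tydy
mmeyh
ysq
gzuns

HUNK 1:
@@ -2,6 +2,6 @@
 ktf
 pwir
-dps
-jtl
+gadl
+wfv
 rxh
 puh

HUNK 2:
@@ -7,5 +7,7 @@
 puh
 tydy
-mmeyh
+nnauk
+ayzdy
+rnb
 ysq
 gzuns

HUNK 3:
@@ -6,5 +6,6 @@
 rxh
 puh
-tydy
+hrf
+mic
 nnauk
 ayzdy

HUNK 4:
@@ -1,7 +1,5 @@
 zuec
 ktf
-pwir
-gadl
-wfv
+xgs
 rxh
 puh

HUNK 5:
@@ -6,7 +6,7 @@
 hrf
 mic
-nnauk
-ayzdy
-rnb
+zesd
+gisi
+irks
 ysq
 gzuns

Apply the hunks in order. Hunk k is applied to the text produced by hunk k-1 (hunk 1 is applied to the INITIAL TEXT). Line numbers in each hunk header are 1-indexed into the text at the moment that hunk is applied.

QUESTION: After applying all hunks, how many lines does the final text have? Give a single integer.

Hunk 1: at line 2 remove [dps,jtl] add [gadl,wfv] -> 11 lines: zuec ktf pwir gadl wfv rxh puh tydy mmeyh ysq gzuns
Hunk 2: at line 7 remove [mmeyh] add [nnauk,ayzdy,rnb] -> 13 lines: zuec ktf pwir gadl wfv rxh puh tydy nnauk ayzdy rnb ysq gzuns
Hunk 3: at line 6 remove [tydy] add [hrf,mic] -> 14 lines: zuec ktf pwir gadl wfv rxh puh hrf mic nnauk ayzdy rnb ysq gzuns
Hunk 4: at line 1 remove [pwir,gadl,wfv] add [xgs] -> 12 lines: zuec ktf xgs rxh puh hrf mic nnauk ayzdy rnb ysq gzuns
Hunk 5: at line 6 remove [nnauk,ayzdy,rnb] add [zesd,gisi,irks] -> 12 lines: zuec ktf xgs rxh puh hrf mic zesd gisi irks ysq gzuns
Final line count: 12

Answer: 12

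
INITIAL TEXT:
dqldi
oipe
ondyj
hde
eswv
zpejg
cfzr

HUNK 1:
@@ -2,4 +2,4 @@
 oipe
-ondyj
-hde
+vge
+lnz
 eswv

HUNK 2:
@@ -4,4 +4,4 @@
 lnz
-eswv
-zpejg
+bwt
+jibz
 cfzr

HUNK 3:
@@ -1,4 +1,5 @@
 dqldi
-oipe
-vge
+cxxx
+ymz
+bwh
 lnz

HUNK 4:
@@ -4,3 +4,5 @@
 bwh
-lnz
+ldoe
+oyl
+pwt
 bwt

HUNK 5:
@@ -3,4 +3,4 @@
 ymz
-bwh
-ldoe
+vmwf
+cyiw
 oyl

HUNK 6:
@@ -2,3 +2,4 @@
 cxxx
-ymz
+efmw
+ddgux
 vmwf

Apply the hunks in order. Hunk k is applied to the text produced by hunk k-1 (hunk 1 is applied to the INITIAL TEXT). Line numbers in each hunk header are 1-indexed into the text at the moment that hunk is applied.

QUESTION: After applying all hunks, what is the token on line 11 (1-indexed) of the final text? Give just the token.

Answer: cfzr

Derivation:
Hunk 1: at line 2 remove [ondyj,hde] add [vge,lnz] -> 7 lines: dqldi oipe vge lnz eswv zpejg cfzr
Hunk 2: at line 4 remove [eswv,zpejg] add [bwt,jibz] -> 7 lines: dqldi oipe vge lnz bwt jibz cfzr
Hunk 3: at line 1 remove [oipe,vge] add [cxxx,ymz,bwh] -> 8 lines: dqldi cxxx ymz bwh lnz bwt jibz cfzr
Hunk 4: at line 4 remove [lnz] add [ldoe,oyl,pwt] -> 10 lines: dqldi cxxx ymz bwh ldoe oyl pwt bwt jibz cfzr
Hunk 5: at line 3 remove [bwh,ldoe] add [vmwf,cyiw] -> 10 lines: dqldi cxxx ymz vmwf cyiw oyl pwt bwt jibz cfzr
Hunk 6: at line 2 remove [ymz] add [efmw,ddgux] -> 11 lines: dqldi cxxx efmw ddgux vmwf cyiw oyl pwt bwt jibz cfzr
Final line 11: cfzr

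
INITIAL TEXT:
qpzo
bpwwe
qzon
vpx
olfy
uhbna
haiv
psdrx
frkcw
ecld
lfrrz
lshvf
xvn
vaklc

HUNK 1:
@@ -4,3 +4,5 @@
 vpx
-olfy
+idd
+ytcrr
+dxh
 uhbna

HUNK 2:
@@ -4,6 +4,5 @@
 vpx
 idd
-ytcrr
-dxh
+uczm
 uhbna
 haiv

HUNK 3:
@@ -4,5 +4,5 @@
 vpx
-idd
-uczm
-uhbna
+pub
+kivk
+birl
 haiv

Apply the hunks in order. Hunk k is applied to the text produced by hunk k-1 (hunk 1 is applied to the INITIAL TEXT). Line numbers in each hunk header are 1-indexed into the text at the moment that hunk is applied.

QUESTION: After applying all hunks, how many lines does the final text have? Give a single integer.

Hunk 1: at line 4 remove [olfy] add [idd,ytcrr,dxh] -> 16 lines: qpzo bpwwe qzon vpx idd ytcrr dxh uhbna haiv psdrx frkcw ecld lfrrz lshvf xvn vaklc
Hunk 2: at line 4 remove [ytcrr,dxh] add [uczm] -> 15 lines: qpzo bpwwe qzon vpx idd uczm uhbna haiv psdrx frkcw ecld lfrrz lshvf xvn vaklc
Hunk 3: at line 4 remove [idd,uczm,uhbna] add [pub,kivk,birl] -> 15 lines: qpzo bpwwe qzon vpx pub kivk birl haiv psdrx frkcw ecld lfrrz lshvf xvn vaklc
Final line count: 15

Answer: 15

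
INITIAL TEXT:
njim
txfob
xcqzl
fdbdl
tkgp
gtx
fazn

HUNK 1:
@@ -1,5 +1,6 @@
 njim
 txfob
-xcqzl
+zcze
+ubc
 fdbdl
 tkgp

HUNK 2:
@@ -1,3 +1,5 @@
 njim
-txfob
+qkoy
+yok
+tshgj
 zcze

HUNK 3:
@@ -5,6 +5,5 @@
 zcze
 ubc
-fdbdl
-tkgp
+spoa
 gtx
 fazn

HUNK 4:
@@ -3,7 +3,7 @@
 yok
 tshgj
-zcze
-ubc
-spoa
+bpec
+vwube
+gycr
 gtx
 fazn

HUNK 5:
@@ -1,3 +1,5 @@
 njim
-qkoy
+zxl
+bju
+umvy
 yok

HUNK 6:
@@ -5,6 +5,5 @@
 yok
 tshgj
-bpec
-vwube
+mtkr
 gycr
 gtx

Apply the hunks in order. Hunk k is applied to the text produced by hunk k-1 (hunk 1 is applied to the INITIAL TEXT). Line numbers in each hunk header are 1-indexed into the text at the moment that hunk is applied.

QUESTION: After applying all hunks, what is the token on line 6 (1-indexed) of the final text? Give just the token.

Answer: tshgj

Derivation:
Hunk 1: at line 1 remove [xcqzl] add [zcze,ubc] -> 8 lines: njim txfob zcze ubc fdbdl tkgp gtx fazn
Hunk 2: at line 1 remove [txfob] add [qkoy,yok,tshgj] -> 10 lines: njim qkoy yok tshgj zcze ubc fdbdl tkgp gtx fazn
Hunk 3: at line 5 remove [fdbdl,tkgp] add [spoa] -> 9 lines: njim qkoy yok tshgj zcze ubc spoa gtx fazn
Hunk 4: at line 3 remove [zcze,ubc,spoa] add [bpec,vwube,gycr] -> 9 lines: njim qkoy yok tshgj bpec vwube gycr gtx fazn
Hunk 5: at line 1 remove [qkoy] add [zxl,bju,umvy] -> 11 lines: njim zxl bju umvy yok tshgj bpec vwube gycr gtx fazn
Hunk 6: at line 5 remove [bpec,vwube] add [mtkr] -> 10 lines: njim zxl bju umvy yok tshgj mtkr gycr gtx fazn
Final line 6: tshgj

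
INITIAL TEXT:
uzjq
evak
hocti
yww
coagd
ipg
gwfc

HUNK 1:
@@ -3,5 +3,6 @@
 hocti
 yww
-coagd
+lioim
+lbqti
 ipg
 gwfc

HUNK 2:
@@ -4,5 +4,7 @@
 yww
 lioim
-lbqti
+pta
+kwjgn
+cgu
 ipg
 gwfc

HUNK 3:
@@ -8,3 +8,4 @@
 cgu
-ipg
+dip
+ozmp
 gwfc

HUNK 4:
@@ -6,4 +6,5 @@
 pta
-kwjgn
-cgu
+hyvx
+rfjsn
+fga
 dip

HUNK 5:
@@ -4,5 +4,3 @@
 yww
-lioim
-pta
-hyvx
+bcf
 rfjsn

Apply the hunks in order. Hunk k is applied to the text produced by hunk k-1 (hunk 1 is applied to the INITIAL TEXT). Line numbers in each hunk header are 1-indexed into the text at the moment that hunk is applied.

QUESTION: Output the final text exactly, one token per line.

Answer: uzjq
evak
hocti
yww
bcf
rfjsn
fga
dip
ozmp
gwfc

Derivation:
Hunk 1: at line 3 remove [coagd] add [lioim,lbqti] -> 8 lines: uzjq evak hocti yww lioim lbqti ipg gwfc
Hunk 2: at line 4 remove [lbqti] add [pta,kwjgn,cgu] -> 10 lines: uzjq evak hocti yww lioim pta kwjgn cgu ipg gwfc
Hunk 3: at line 8 remove [ipg] add [dip,ozmp] -> 11 lines: uzjq evak hocti yww lioim pta kwjgn cgu dip ozmp gwfc
Hunk 4: at line 6 remove [kwjgn,cgu] add [hyvx,rfjsn,fga] -> 12 lines: uzjq evak hocti yww lioim pta hyvx rfjsn fga dip ozmp gwfc
Hunk 5: at line 4 remove [lioim,pta,hyvx] add [bcf] -> 10 lines: uzjq evak hocti yww bcf rfjsn fga dip ozmp gwfc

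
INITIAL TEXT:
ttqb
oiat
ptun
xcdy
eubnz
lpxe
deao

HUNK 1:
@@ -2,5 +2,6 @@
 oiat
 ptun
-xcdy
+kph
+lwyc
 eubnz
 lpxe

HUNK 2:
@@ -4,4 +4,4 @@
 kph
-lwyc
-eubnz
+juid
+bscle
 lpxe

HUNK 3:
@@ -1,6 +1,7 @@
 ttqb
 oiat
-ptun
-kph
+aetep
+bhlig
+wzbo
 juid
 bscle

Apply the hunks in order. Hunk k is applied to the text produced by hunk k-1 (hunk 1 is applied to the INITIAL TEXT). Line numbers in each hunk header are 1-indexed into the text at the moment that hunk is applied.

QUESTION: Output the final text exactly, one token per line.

Answer: ttqb
oiat
aetep
bhlig
wzbo
juid
bscle
lpxe
deao

Derivation:
Hunk 1: at line 2 remove [xcdy] add [kph,lwyc] -> 8 lines: ttqb oiat ptun kph lwyc eubnz lpxe deao
Hunk 2: at line 4 remove [lwyc,eubnz] add [juid,bscle] -> 8 lines: ttqb oiat ptun kph juid bscle lpxe deao
Hunk 3: at line 1 remove [ptun,kph] add [aetep,bhlig,wzbo] -> 9 lines: ttqb oiat aetep bhlig wzbo juid bscle lpxe deao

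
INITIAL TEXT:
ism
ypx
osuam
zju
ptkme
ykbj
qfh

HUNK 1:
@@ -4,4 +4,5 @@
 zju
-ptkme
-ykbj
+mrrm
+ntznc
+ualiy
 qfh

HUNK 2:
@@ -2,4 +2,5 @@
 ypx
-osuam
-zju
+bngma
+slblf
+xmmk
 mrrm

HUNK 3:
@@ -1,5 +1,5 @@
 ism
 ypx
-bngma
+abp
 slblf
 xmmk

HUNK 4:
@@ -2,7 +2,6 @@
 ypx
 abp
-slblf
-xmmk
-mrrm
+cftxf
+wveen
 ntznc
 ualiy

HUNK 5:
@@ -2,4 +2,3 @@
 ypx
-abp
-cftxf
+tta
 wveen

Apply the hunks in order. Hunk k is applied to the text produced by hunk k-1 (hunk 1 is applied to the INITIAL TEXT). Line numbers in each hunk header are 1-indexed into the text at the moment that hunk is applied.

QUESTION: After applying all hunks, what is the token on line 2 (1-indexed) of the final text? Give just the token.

Answer: ypx

Derivation:
Hunk 1: at line 4 remove [ptkme,ykbj] add [mrrm,ntznc,ualiy] -> 8 lines: ism ypx osuam zju mrrm ntznc ualiy qfh
Hunk 2: at line 2 remove [osuam,zju] add [bngma,slblf,xmmk] -> 9 lines: ism ypx bngma slblf xmmk mrrm ntznc ualiy qfh
Hunk 3: at line 1 remove [bngma] add [abp] -> 9 lines: ism ypx abp slblf xmmk mrrm ntznc ualiy qfh
Hunk 4: at line 2 remove [slblf,xmmk,mrrm] add [cftxf,wveen] -> 8 lines: ism ypx abp cftxf wveen ntznc ualiy qfh
Hunk 5: at line 2 remove [abp,cftxf] add [tta] -> 7 lines: ism ypx tta wveen ntznc ualiy qfh
Final line 2: ypx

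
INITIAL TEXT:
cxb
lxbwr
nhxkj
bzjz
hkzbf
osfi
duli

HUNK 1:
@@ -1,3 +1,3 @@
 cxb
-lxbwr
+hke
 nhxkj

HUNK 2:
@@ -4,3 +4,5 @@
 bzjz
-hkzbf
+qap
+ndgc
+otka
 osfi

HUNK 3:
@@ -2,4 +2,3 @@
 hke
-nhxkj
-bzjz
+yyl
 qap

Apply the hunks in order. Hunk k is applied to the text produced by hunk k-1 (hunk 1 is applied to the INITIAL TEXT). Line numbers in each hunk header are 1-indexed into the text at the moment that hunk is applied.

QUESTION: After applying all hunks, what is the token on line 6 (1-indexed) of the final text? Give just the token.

Hunk 1: at line 1 remove [lxbwr] add [hke] -> 7 lines: cxb hke nhxkj bzjz hkzbf osfi duli
Hunk 2: at line 4 remove [hkzbf] add [qap,ndgc,otka] -> 9 lines: cxb hke nhxkj bzjz qap ndgc otka osfi duli
Hunk 3: at line 2 remove [nhxkj,bzjz] add [yyl] -> 8 lines: cxb hke yyl qap ndgc otka osfi duli
Final line 6: otka

Answer: otka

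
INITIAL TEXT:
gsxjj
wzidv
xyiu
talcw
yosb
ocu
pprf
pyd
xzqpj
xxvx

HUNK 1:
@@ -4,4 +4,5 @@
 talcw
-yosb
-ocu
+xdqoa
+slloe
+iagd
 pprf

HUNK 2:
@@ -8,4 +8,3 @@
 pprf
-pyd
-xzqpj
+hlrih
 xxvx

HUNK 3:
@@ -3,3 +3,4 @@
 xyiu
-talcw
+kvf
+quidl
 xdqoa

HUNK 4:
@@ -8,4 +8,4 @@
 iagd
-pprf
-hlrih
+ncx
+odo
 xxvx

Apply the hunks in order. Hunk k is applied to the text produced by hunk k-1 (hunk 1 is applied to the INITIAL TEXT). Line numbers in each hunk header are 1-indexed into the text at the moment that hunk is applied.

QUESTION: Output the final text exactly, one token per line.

Answer: gsxjj
wzidv
xyiu
kvf
quidl
xdqoa
slloe
iagd
ncx
odo
xxvx

Derivation:
Hunk 1: at line 4 remove [yosb,ocu] add [xdqoa,slloe,iagd] -> 11 lines: gsxjj wzidv xyiu talcw xdqoa slloe iagd pprf pyd xzqpj xxvx
Hunk 2: at line 8 remove [pyd,xzqpj] add [hlrih] -> 10 lines: gsxjj wzidv xyiu talcw xdqoa slloe iagd pprf hlrih xxvx
Hunk 3: at line 3 remove [talcw] add [kvf,quidl] -> 11 lines: gsxjj wzidv xyiu kvf quidl xdqoa slloe iagd pprf hlrih xxvx
Hunk 4: at line 8 remove [pprf,hlrih] add [ncx,odo] -> 11 lines: gsxjj wzidv xyiu kvf quidl xdqoa slloe iagd ncx odo xxvx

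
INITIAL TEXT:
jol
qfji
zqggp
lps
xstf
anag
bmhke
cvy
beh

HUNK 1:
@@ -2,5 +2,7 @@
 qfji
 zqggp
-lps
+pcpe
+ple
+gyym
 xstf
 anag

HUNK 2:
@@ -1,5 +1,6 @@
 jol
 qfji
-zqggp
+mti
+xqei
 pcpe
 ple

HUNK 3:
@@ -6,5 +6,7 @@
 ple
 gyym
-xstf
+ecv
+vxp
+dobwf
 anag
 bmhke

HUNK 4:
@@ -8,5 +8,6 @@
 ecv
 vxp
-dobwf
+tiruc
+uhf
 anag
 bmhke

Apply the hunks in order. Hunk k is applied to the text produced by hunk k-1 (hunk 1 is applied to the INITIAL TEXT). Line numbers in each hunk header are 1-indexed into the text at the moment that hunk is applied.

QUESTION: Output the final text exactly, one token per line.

Hunk 1: at line 2 remove [lps] add [pcpe,ple,gyym] -> 11 lines: jol qfji zqggp pcpe ple gyym xstf anag bmhke cvy beh
Hunk 2: at line 1 remove [zqggp] add [mti,xqei] -> 12 lines: jol qfji mti xqei pcpe ple gyym xstf anag bmhke cvy beh
Hunk 3: at line 6 remove [xstf] add [ecv,vxp,dobwf] -> 14 lines: jol qfji mti xqei pcpe ple gyym ecv vxp dobwf anag bmhke cvy beh
Hunk 4: at line 8 remove [dobwf] add [tiruc,uhf] -> 15 lines: jol qfji mti xqei pcpe ple gyym ecv vxp tiruc uhf anag bmhke cvy beh

Answer: jol
qfji
mti
xqei
pcpe
ple
gyym
ecv
vxp
tiruc
uhf
anag
bmhke
cvy
beh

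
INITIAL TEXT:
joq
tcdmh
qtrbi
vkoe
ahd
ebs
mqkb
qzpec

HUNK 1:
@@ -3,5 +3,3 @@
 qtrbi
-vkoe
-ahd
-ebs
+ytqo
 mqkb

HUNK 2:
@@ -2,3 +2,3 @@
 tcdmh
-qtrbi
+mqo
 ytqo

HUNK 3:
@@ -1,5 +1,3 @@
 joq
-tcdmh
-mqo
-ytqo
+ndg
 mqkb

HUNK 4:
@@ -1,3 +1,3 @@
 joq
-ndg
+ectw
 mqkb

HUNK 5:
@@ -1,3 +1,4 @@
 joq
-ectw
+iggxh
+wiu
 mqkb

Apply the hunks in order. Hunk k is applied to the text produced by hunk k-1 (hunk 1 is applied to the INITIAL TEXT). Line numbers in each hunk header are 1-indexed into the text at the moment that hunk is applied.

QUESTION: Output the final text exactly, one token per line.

Answer: joq
iggxh
wiu
mqkb
qzpec

Derivation:
Hunk 1: at line 3 remove [vkoe,ahd,ebs] add [ytqo] -> 6 lines: joq tcdmh qtrbi ytqo mqkb qzpec
Hunk 2: at line 2 remove [qtrbi] add [mqo] -> 6 lines: joq tcdmh mqo ytqo mqkb qzpec
Hunk 3: at line 1 remove [tcdmh,mqo,ytqo] add [ndg] -> 4 lines: joq ndg mqkb qzpec
Hunk 4: at line 1 remove [ndg] add [ectw] -> 4 lines: joq ectw mqkb qzpec
Hunk 5: at line 1 remove [ectw] add [iggxh,wiu] -> 5 lines: joq iggxh wiu mqkb qzpec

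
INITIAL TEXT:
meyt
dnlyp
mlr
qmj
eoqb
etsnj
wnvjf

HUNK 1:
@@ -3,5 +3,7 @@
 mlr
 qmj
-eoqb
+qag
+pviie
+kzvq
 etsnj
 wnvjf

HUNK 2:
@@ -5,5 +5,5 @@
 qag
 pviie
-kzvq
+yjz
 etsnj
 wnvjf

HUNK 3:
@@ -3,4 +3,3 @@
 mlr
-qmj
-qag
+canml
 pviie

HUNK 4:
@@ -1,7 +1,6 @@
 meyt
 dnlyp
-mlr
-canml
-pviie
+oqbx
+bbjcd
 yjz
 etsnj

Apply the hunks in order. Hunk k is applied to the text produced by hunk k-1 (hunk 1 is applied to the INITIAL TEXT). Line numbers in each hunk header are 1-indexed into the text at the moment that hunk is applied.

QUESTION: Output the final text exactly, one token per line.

Answer: meyt
dnlyp
oqbx
bbjcd
yjz
etsnj
wnvjf

Derivation:
Hunk 1: at line 3 remove [eoqb] add [qag,pviie,kzvq] -> 9 lines: meyt dnlyp mlr qmj qag pviie kzvq etsnj wnvjf
Hunk 2: at line 5 remove [kzvq] add [yjz] -> 9 lines: meyt dnlyp mlr qmj qag pviie yjz etsnj wnvjf
Hunk 3: at line 3 remove [qmj,qag] add [canml] -> 8 lines: meyt dnlyp mlr canml pviie yjz etsnj wnvjf
Hunk 4: at line 1 remove [mlr,canml,pviie] add [oqbx,bbjcd] -> 7 lines: meyt dnlyp oqbx bbjcd yjz etsnj wnvjf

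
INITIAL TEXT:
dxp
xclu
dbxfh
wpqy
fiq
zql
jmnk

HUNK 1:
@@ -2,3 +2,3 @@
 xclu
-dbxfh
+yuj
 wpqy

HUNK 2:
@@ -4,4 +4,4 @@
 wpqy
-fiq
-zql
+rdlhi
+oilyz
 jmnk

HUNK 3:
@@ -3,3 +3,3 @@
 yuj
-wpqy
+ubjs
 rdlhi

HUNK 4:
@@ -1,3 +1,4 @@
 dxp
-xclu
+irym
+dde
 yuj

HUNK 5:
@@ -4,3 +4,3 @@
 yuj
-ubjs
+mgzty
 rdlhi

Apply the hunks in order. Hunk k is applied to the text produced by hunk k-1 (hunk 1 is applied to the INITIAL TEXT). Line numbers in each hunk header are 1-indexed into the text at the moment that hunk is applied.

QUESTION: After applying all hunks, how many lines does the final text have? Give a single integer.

Hunk 1: at line 2 remove [dbxfh] add [yuj] -> 7 lines: dxp xclu yuj wpqy fiq zql jmnk
Hunk 2: at line 4 remove [fiq,zql] add [rdlhi,oilyz] -> 7 lines: dxp xclu yuj wpqy rdlhi oilyz jmnk
Hunk 3: at line 3 remove [wpqy] add [ubjs] -> 7 lines: dxp xclu yuj ubjs rdlhi oilyz jmnk
Hunk 4: at line 1 remove [xclu] add [irym,dde] -> 8 lines: dxp irym dde yuj ubjs rdlhi oilyz jmnk
Hunk 5: at line 4 remove [ubjs] add [mgzty] -> 8 lines: dxp irym dde yuj mgzty rdlhi oilyz jmnk
Final line count: 8

Answer: 8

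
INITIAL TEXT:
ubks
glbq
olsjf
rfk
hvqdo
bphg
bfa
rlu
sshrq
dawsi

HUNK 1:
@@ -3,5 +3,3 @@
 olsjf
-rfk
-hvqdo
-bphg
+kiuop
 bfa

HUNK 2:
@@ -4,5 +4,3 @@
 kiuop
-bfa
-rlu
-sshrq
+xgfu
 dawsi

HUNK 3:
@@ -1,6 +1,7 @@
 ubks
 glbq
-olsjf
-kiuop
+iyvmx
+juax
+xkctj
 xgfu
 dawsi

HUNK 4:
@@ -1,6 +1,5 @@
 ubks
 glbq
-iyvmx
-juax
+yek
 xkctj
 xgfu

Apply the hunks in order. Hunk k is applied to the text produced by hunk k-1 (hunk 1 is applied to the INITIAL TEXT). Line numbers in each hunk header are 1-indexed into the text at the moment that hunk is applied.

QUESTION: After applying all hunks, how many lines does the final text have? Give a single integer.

Answer: 6

Derivation:
Hunk 1: at line 3 remove [rfk,hvqdo,bphg] add [kiuop] -> 8 lines: ubks glbq olsjf kiuop bfa rlu sshrq dawsi
Hunk 2: at line 4 remove [bfa,rlu,sshrq] add [xgfu] -> 6 lines: ubks glbq olsjf kiuop xgfu dawsi
Hunk 3: at line 1 remove [olsjf,kiuop] add [iyvmx,juax,xkctj] -> 7 lines: ubks glbq iyvmx juax xkctj xgfu dawsi
Hunk 4: at line 1 remove [iyvmx,juax] add [yek] -> 6 lines: ubks glbq yek xkctj xgfu dawsi
Final line count: 6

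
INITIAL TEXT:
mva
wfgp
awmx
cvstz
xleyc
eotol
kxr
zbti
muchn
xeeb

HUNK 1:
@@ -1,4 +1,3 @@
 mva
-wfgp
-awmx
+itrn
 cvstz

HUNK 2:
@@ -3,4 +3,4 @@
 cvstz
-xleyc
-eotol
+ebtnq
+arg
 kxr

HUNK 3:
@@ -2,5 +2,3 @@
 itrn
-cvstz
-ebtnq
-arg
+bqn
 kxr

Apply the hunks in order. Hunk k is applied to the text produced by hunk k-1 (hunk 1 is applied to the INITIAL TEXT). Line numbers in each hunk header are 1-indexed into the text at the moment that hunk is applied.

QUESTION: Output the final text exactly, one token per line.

Answer: mva
itrn
bqn
kxr
zbti
muchn
xeeb

Derivation:
Hunk 1: at line 1 remove [wfgp,awmx] add [itrn] -> 9 lines: mva itrn cvstz xleyc eotol kxr zbti muchn xeeb
Hunk 2: at line 3 remove [xleyc,eotol] add [ebtnq,arg] -> 9 lines: mva itrn cvstz ebtnq arg kxr zbti muchn xeeb
Hunk 3: at line 2 remove [cvstz,ebtnq,arg] add [bqn] -> 7 lines: mva itrn bqn kxr zbti muchn xeeb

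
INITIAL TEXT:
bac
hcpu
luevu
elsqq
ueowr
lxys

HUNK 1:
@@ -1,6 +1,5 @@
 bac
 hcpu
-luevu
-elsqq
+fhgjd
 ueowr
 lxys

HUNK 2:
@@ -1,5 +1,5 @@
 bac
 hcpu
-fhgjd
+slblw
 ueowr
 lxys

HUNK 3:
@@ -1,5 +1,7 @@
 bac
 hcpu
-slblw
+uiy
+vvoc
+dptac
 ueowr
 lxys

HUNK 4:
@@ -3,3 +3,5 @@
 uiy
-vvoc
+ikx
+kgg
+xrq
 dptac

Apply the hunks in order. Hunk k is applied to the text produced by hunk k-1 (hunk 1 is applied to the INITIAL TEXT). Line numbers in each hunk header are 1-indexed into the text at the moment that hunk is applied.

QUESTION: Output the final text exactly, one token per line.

Answer: bac
hcpu
uiy
ikx
kgg
xrq
dptac
ueowr
lxys

Derivation:
Hunk 1: at line 1 remove [luevu,elsqq] add [fhgjd] -> 5 lines: bac hcpu fhgjd ueowr lxys
Hunk 2: at line 1 remove [fhgjd] add [slblw] -> 5 lines: bac hcpu slblw ueowr lxys
Hunk 3: at line 1 remove [slblw] add [uiy,vvoc,dptac] -> 7 lines: bac hcpu uiy vvoc dptac ueowr lxys
Hunk 4: at line 3 remove [vvoc] add [ikx,kgg,xrq] -> 9 lines: bac hcpu uiy ikx kgg xrq dptac ueowr lxys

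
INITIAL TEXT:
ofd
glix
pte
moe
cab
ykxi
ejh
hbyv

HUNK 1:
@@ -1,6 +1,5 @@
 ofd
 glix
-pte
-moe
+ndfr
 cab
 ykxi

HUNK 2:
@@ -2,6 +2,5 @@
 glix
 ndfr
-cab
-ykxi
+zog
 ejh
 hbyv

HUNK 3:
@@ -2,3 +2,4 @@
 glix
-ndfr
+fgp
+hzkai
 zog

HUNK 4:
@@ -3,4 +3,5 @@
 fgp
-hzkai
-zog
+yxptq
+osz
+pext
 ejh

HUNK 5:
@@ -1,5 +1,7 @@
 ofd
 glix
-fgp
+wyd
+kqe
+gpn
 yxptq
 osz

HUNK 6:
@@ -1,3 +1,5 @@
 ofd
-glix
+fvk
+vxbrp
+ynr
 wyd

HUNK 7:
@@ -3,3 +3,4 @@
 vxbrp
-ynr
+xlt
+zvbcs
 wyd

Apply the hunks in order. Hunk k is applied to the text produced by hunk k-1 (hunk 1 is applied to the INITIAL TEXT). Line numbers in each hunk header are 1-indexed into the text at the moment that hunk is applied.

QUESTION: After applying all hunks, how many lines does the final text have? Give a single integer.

Answer: 13

Derivation:
Hunk 1: at line 1 remove [pte,moe] add [ndfr] -> 7 lines: ofd glix ndfr cab ykxi ejh hbyv
Hunk 2: at line 2 remove [cab,ykxi] add [zog] -> 6 lines: ofd glix ndfr zog ejh hbyv
Hunk 3: at line 2 remove [ndfr] add [fgp,hzkai] -> 7 lines: ofd glix fgp hzkai zog ejh hbyv
Hunk 4: at line 3 remove [hzkai,zog] add [yxptq,osz,pext] -> 8 lines: ofd glix fgp yxptq osz pext ejh hbyv
Hunk 5: at line 1 remove [fgp] add [wyd,kqe,gpn] -> 10 lines: ofd glix wyd kqe gpn yxptq osz pext ejh hbyv
Hunk 6: at line 1 remove [glix] add [fvk,vxbrp,ynr] -> 12 lines: ofd fvk vxbrp ynr wyd kqe gpn yxptq osz pext ejh hbyv
Hunk 7: at line 3 remove [ynr] add [xlt,zvbcs] -> 13 lines: ofd fvk vxbrp xlt zvbcs wyd kqe gpn yxptq osz pext ejh hbyv
Final line count: 13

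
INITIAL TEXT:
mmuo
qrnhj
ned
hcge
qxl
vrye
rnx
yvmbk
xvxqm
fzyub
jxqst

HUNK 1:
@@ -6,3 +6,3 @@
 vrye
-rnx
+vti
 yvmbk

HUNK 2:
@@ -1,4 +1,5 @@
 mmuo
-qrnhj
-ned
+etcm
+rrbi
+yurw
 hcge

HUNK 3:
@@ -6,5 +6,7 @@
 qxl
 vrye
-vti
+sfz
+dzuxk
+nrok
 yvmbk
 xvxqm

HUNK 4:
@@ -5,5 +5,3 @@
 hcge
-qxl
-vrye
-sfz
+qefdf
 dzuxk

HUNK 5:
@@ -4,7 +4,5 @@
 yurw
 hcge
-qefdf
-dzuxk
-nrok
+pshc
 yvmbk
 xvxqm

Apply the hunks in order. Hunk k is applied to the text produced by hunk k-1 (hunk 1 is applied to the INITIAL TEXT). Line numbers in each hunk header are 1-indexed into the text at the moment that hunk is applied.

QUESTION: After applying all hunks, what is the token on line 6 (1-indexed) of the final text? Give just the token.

Hunk 1: at line 6 remove [rnx] add [vti] -> 11 lines: mmuo qrnhj ned hcge qxl vrye vti yvmbk xvxqm fzyub jxqst
Hunk 2: at line 1 remove [qrnhj,ned] add [etcm,rrbi,yurw] -> 12 lines: mmuo etcm rrbi yurw hcge qxl vrye vti yvmbk xvxqm fzyub jxqst
Hunk 3: at line 6 remove [vti] add [sfz,dzuxk,nrok] -> 14 lines: mmuo etcm rrbi yurw hcge qxl vrye sfz dzuxk nrok yvmbk xvxqm fzyub jxqst
Hunk 4: at line 5 remove [qxl,vrye,sfz] add [qefdf] -> 12 lines: mmuo etcm rrbi yurw hcge qefdf dzuxk nrok yvmbk xvxqm fzyub jxqst
Hunk 5: at line 4 remove [qefdf,dzuxk,nrok] add [pshc] -> 10 lines: mmuo etcm rrbi yurw hcge pshc yvmbk xvxqm fzyub jxqst
Final line 6: pshc

Answer: pshc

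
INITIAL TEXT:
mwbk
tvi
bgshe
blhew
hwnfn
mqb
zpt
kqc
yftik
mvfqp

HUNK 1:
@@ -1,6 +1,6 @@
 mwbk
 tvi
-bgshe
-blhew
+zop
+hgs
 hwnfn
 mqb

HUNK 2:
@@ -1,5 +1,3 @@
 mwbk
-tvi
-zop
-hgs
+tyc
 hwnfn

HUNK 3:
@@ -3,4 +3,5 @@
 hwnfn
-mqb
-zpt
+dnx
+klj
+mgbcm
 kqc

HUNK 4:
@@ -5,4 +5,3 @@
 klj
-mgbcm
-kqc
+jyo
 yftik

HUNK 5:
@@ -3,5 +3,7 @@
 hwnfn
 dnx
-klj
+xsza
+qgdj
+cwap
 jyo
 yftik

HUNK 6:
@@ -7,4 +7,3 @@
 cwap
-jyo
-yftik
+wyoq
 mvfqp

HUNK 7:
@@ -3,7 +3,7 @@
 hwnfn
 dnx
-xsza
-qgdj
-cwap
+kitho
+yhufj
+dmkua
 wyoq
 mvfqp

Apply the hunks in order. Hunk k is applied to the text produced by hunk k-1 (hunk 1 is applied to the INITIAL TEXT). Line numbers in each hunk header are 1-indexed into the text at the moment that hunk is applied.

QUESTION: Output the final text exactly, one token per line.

Hunk 1: at line 1 remove [bgshe,blhew] add [zop,hgs] -> 10 lines: mwbk tvi zop hgs hwnfn mqb zpt kqc yftik mvfqp
Hunk 2: at line 1 remove [tvi,zop,hgs] add [tyc] -> 8 lines: mwbk tyc hwnfn mqb zpt kqc yftik mvfqp
Hunk 3: at line 3 remove [mqb,zpt] add [dnx,klj,mgbcm] -> 9 lines: mwbk tyc hwnfn dnx klj mgbcm kqc yftik mvfqp
Hunk 4: at line 5 remove [mgbcm,kqc] add [jyo] -> 8 lines: mwbk tyc hwnfn dnx klj jyo yftik mvfqp
Hunk 5: at line 3 remove [klj] add [xsza,qgdj,cwap] -> 10 lines: mwbk tyc hwnfn dnx xsza qgdj cwap jyo yftik mvfqp
Hunk 6: at line 7 remove [jyo,yftik] add [wyoq] -> 9 lines: mwbk tyc hwnfn dnx xsza qgdj cwap wyoq mvfqp
Hunk 7: at line 3 remove [xsza,qgdj,cwap] add [kitho,yhufj,dmkua] -> 9 lines: mwbk tyc hwnfn dnx kitho yhufj dmkua wyoq mvfqp

Answer: mwbk
tyc
hwnfn
dnx
kitho
yhufj
dmkua
wyoq
mvfqp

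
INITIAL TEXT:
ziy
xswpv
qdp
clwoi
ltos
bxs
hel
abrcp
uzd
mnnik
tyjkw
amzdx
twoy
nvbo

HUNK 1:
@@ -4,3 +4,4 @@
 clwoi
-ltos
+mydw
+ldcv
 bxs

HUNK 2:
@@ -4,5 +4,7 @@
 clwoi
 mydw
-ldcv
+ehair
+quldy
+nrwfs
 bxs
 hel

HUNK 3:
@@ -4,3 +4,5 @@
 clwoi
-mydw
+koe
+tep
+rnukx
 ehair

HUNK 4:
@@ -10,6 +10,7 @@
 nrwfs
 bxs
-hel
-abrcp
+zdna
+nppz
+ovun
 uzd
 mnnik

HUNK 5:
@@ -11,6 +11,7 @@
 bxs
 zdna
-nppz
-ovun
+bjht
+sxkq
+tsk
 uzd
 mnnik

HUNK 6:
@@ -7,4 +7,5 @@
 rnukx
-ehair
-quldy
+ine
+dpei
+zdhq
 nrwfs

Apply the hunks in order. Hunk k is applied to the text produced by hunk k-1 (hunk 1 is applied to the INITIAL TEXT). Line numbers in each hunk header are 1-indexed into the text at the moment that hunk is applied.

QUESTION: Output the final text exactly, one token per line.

Hunk 1: at line 4 remove [ltos] add [mydw,ldcv] -> 15 lines: ziy xswpv qdp clwoi mydw ldcv bxs hel abrcp uzd mnnik tyjkw amzdx twoy nvbo
Hunk 2: at line 4 remove [ldcv] add [ehair,quldy,nrwfs] -> 17 lines: ziy xswpv qdp clwoi mydw ehair quldy nrwfs bxs hel abrcp uzd mnnik tyjkw amzdx twoy nvbo
Hunk 3: at line 4 remove [mydw] add [koe,tep,rnukx] -> 19 lines: ziy xswpv qdp clwoi koe tep rnukx ehair quldy nrwfs bxs hel abrcp uzd mnnik tyjkw amzdx twoy nvbo
Hunk 4: at line 10 remove [hel,abrcp] add [zdna,nppz,ovun] -> 20 lines: ziy xswpv qdp clwoi koe tep rnukx ehair quldy nrwfs bxs zdna nppz ovun uzd mnnik tyjkw amzdx twoy nvbo
Hunk 5: at line 11 remove [nppz,ovun] add [bjht,sxkq,tsk] -> 21 lines: ziy xswpv qdp clwoi koe tep rnukx ehair quldy nrwfs bxs zdna bjht sxkq tsk uzd mnnik tyjkw amzdx twoy nvbo
Hunk 6: at line 7 remove [ehair,quldy] add [ine,dpei,zdhq] -> 22 lines: ziy xswpv qdp clwoi koe tep rnukx ine dpei zdhq nrwfs bxs zdna bjht sxkq tsk uzd mnnik tyjkw amzdx twoy nvbo

Answer: ziy
xswpv
qdp
clwoi
koe
tep
rnukx
ine
dpei
zdhq
nrwfs
bxs
zdna
bjht
sxkq
tsk
uzd
mnnik
tyjkw
amzdx
twoy
nvbo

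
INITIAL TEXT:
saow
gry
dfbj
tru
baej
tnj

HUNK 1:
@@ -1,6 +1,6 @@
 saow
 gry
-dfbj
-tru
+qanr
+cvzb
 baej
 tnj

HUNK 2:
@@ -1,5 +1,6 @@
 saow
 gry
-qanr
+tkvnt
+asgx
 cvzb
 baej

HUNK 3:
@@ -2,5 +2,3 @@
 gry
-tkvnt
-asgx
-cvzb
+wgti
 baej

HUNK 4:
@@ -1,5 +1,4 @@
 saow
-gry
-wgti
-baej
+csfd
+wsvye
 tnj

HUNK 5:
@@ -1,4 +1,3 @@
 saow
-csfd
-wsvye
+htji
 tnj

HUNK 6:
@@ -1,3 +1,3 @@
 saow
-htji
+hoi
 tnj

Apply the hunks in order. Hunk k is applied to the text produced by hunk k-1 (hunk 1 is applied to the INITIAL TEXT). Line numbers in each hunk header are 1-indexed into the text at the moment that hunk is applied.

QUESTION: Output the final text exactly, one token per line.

Answer: saow
hoi
tnj

Derivation:
Hunk 1: at line 1 remove [dfbj,tru] add [qanr,cvzb] -> 6 lines: saow gry qanr cvzb baej tnj
Hunk 2: at line 1 remove [qanr] add [tkvnt,asgx] -> 7 lines: saow gry tkvnt asgx cvzb baej tnj
Hunk 3: at line 2 remove [tkvnt,asgx,cvzb] add [wgti] -> 5 lines: saow gry wgti baej tnj
Hunk 4: at line 1 remove [gry,wgti,baej] add [csfd,wsvye] -> 4 lines: saow csfd wsvye tnj
Hunk 5: at line 1 remove [csfd,wsvye] add [htji] -> 3 lines: saow htji tnj
Hunk 6: at line 1 remove [htji] add [hoi] -> 3 lines: saow hoi tnj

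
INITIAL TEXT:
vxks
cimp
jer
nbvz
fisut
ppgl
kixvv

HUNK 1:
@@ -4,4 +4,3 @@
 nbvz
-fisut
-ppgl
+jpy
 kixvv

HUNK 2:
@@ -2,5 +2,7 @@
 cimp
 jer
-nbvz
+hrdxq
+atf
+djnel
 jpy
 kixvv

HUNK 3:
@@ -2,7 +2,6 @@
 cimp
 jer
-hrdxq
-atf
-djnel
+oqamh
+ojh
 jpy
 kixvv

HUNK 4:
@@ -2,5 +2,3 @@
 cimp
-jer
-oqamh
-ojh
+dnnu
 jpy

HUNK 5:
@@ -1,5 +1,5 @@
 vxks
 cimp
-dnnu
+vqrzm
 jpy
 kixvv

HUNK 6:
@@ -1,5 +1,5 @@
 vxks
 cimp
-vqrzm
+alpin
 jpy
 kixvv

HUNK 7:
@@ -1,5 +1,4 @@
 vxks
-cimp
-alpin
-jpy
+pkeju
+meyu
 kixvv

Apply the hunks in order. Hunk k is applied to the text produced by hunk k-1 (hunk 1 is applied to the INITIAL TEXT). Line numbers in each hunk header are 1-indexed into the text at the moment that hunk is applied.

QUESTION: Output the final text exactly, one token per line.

Answer: vxks
pkeju
meyu
kixvv

Derivation:
Hunk 1: at line 4 remove [fisut,ppgl] add [jpy] -> 6 lines: vxks cimp jer nbvz jpy kixvv
Hunk 2: at line 2 remove [nbvz] add [hrdxq,atf,djnel] -> 8 lines: vxks cimp jer hrdxq atf djnel jpy kixvv
Hunk 3: at line 2 remove [hrdxq,atf,djnel] add [oqamh,ojh] -> 7 lines: vxks cimp jer oqamh ojh jpy kixvv
Hunk 4: at line 2 remove [jer,oqamh,ojh] add [dnnu] -> 5 lines: vxks cimp dnnu jpy kixvv
Hunk 5: at line 1 remove [dnnu] add [vqrzm] -> 5 lines: vxks cimp vqrzm jpy kixvv
Hunk 6: at line 1 remove [vqrzm] add [alpin] -> 5 lines: vxks cimp alpin jpy kixvv
Hunk 7: at line 1 remove [cimp,alpin,jpy] add [pkeju,meyu] -> 4 lines: vxks pkeju meyu kixvv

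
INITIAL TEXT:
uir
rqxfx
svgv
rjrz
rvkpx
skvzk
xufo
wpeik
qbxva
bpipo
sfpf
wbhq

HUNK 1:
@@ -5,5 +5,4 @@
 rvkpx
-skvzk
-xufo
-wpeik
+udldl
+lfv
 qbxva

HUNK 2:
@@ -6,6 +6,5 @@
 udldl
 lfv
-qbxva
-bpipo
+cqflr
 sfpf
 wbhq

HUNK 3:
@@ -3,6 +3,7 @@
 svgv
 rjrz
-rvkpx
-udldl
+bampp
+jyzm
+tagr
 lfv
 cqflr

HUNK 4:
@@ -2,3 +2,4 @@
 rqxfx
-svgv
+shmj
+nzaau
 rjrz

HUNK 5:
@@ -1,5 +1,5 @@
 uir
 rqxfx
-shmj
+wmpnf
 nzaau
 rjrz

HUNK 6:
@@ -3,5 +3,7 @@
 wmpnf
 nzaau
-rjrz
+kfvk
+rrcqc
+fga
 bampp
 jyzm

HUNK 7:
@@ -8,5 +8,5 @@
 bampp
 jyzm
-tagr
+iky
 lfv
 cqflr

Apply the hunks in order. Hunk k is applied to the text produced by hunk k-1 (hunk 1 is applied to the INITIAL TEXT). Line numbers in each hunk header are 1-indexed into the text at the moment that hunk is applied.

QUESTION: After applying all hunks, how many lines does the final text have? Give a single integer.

Answer: 14

Derivation:
Hunk 1: at line 5 remove [skvzk,xufo,wpeik] add [udldl,lfv] -> 11 lines: uir rqxfx svgv rjrz rvkpx udldl lfv qbxva bpipo sfpf wbhq
Hunk 2: at line 6 remove [qbxva,bpipo] add [cqflr] -> 10 lines: uir rqxfx svgv rjrz rvkpx udldl lfv cqflr sfpf wbhq
Hunk 3: at line 3 remove [rvkpx,udldl] add [bampp,jyzm,tagr] -> 11 lines: uir rqxfx svgv rjrz bampp jyzm tagr lfv cqflr sfpf wbhq
Hunk 4: at line 2 remove [svgv] add [shmj,nzaau] -> 12 lines: uir rqxfx shmj nzaau rjrz bampp jyzm tagr lfv cqflr sfpf wbhq
Hunk 5: at line 1 remove [shmj] add [wmpnf] -> 12 lines: uir rqxfx wmpnf nzaau rjrz bampp jyzm tagr lfv cqflr sfpf wbhq
Hunk 6: at line 3 remove [rjrz] add [kfvk,rrcqc,fga] -> 14 lines: uir rqxfx wmpnf nzaau kfvk rrcqc fga bampp jyzm tagr lfv cqflr sfpf wbhq
Hunk 7: at line 8 remove [tagr] add [iky] -> 14 lines: uir rqxfx wmpnf nzaau kfvk rrcqc fga bampp jyzm iky lfv cqflr sfpf wbhq
Final line count: 14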